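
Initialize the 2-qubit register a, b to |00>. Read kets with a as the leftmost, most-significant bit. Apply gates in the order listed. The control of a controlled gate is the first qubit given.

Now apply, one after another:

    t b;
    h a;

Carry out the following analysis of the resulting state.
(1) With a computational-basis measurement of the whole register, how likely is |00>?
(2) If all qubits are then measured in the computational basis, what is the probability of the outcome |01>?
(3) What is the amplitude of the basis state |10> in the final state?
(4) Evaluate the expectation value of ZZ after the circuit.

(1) A full measurement returns |00> with probability 1/2.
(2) A full measurement returns |01> with probability 0.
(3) The amplitude on |10> is sqrt(2)/2.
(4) The observable ZZ averages to 0.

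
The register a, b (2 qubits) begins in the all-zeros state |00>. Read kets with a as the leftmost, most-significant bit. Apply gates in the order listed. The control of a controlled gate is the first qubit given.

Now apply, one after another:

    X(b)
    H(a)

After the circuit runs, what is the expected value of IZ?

The observable IZ averages to -1.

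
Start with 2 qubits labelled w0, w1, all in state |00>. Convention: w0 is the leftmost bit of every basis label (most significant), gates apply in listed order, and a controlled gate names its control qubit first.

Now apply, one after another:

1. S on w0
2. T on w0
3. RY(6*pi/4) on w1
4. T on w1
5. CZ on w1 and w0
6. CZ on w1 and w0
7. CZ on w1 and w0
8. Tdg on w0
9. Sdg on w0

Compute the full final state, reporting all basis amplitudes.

After the circuit, the state carries amplitude -sqrt(2)/2 on |00>, sqrt(2)*exp(I*pi/4)/2 on |01>, 0 on |10>, 0 on |11>.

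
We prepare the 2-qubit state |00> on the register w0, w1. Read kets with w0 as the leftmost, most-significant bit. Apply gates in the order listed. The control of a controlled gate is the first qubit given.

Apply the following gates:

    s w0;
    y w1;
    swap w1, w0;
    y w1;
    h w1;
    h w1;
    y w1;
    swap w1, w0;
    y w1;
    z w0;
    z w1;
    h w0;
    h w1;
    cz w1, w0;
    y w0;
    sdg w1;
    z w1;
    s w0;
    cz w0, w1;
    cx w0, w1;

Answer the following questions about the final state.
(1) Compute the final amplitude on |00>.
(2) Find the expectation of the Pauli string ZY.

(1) The amplitude on |00> is -I/2. Key observation: the block from step 2 through step 9 cancels to the identity and can be dropped.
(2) The expectation value of ZY is -1.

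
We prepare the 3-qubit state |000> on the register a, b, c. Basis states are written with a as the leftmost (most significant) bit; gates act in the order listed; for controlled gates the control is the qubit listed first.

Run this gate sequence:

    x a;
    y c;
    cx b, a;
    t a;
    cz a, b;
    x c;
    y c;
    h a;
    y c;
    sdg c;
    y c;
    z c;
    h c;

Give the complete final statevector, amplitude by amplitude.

After the circuit, the state carries amplitude exp(I*pi/4)/2 on |000>, -exp(I*pi/4)/2 on |001>, 0 on |010>, 0 on |011>, -exp(I*pi/4)/2 on |100>, exp(I*pi/4)/2 on |101>, 0 on |110>, 0 on |111>.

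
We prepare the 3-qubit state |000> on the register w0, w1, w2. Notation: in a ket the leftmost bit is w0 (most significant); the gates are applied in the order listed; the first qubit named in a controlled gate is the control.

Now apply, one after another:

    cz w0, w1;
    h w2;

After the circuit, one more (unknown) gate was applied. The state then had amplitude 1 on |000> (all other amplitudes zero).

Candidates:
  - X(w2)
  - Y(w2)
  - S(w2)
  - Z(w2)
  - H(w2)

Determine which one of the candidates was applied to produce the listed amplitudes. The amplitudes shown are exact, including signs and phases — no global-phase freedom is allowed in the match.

It was H(w2) that produced the state shown.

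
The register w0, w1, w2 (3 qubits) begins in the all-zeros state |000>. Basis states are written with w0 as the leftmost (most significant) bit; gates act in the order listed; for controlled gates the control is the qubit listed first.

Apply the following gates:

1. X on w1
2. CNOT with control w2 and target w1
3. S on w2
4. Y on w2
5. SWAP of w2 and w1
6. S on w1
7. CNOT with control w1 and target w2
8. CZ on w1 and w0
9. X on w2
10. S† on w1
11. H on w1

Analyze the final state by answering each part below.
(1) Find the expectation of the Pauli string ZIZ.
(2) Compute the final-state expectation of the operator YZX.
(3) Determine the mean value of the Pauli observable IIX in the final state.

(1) In the final state, ZIZ has expectation -1.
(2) The observable YZX averages to 0.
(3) The observable IIX averages to 0.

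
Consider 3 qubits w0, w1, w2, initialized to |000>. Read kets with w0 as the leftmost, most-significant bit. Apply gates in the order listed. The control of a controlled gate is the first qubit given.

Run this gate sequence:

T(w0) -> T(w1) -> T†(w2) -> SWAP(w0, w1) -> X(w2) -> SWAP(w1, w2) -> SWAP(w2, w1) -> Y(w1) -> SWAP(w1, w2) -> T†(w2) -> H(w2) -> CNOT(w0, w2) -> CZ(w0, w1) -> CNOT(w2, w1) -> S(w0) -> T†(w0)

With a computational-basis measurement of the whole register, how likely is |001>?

A full measurement returns |001> with probability 1/2.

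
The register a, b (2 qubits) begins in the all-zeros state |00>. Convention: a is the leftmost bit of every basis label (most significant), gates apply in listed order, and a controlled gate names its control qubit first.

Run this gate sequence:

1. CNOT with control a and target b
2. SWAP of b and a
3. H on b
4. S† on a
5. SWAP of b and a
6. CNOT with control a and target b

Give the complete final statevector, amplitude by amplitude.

The resulting statevector has amplitude sqrt(2)/2 on |00>, 0 on |01>, 0 on |10>, sqrt(2)/2 on |11>.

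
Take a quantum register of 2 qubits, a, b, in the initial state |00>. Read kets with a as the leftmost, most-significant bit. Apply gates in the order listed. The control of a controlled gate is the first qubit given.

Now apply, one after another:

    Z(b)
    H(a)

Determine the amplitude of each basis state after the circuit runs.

The resulting statevector has amplitude sqrt(2)/2 on |00>, 0 on |01>, sqrt(2)/2 on |10>, 0 on |11>.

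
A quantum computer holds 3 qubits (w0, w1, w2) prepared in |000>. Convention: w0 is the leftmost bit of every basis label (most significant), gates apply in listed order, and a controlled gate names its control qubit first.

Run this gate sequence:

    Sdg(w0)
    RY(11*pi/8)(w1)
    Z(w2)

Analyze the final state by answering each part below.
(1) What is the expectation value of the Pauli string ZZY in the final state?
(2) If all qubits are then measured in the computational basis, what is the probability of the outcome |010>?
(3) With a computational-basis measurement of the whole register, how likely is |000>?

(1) The observable ZZY averages to 0.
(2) Outcome |010> occurs with probability sin(5*pi/16)**2.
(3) Outcome |000> occurs with probability cos(5*pi/16)**2.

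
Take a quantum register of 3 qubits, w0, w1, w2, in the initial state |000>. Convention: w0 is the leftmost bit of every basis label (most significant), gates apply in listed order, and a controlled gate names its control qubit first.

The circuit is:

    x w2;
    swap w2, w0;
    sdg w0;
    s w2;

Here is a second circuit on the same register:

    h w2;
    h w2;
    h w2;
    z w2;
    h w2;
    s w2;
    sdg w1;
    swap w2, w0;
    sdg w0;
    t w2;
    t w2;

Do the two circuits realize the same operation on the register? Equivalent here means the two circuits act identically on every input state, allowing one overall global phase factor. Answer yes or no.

No — the two circuits implement different unitaries, even allowing a global phase.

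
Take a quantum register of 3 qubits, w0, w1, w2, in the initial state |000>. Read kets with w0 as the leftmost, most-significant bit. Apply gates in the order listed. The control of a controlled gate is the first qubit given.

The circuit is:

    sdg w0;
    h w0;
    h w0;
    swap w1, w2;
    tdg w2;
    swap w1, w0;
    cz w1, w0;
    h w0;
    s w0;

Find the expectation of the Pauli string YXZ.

The observable YXZ averages to 0.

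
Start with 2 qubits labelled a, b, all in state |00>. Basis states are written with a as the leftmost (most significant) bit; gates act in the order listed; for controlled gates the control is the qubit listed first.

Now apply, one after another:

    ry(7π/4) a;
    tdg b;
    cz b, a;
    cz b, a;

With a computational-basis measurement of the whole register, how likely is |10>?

The probability of measuring |10> is 1/2 - sqrt(2)/4. Key observation: steps 3-4 multiply out to the identity, so the circuit reduces to the remaining gates.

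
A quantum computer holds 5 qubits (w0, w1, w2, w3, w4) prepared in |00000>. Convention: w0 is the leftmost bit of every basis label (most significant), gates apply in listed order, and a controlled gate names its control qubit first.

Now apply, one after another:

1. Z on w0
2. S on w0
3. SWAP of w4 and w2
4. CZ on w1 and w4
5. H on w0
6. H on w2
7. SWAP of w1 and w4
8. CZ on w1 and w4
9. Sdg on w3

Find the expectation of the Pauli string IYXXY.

The observable IYXXY averages to 0.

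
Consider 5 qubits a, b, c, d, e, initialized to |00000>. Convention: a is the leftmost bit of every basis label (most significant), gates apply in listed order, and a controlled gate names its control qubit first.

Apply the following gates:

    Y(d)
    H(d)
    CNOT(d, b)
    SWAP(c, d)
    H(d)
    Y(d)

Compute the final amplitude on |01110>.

The final state's coefficient on |01110> equals 1/2.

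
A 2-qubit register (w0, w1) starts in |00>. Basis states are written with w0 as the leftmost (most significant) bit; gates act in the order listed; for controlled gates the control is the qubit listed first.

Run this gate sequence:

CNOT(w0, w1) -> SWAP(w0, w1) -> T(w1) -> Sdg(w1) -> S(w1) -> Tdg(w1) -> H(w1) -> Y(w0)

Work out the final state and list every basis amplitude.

The resulting statevector has amplitude 0 on |00>, 0 on |01>, sqrt(2)*I/2 on |10>, sqrt(2)*I/2 on |11>. Key observation: steps 3-6 multiply out to the identity, so the circuit reduces to the remaining gates.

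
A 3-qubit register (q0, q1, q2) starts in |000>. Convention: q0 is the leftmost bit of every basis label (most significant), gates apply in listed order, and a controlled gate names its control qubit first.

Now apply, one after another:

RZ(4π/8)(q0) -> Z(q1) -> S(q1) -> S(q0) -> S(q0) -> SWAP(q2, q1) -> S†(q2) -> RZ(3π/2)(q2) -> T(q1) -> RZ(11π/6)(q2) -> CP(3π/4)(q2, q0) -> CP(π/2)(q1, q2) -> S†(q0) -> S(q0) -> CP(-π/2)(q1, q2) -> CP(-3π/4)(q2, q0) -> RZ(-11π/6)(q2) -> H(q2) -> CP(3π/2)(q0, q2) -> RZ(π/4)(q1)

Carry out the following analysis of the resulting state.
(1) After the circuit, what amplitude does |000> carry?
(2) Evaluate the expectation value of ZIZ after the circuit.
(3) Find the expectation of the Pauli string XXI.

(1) The amplitude on |000> is sqrt(2)*exp(7*I*pi/8)/2. Key observation: steps 10-17 multiply out to the identity, so the circuit reduces to the remaining gates.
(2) The observable ZIZ averages to 0.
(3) In the final state, XXI has expectation 0.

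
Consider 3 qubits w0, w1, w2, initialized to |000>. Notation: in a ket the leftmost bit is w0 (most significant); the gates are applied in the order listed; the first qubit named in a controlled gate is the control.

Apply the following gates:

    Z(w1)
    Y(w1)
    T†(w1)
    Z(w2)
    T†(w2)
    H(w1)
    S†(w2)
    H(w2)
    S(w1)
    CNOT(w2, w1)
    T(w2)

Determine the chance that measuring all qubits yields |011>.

Outcome |011> occurs with probability 1/4.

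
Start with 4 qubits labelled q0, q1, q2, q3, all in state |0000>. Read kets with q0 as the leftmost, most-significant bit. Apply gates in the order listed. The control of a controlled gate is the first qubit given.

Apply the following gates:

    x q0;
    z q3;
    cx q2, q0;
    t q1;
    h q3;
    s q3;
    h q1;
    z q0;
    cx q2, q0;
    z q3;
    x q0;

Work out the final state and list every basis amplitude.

After the circuit, the state carries amplitude -1/2 on |0000>, I/2 on |0001>, -1/2 on |0100>, I/2 on |0101>, and 0 on every other basis state.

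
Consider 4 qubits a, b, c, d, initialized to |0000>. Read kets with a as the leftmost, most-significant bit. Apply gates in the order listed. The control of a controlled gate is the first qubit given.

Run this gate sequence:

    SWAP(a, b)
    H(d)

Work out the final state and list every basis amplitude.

The resulting statevector has amplitude sqrt(2)/2 on |0000>, sqrt(2)/2 on |0001>, and 0 on every other basis state.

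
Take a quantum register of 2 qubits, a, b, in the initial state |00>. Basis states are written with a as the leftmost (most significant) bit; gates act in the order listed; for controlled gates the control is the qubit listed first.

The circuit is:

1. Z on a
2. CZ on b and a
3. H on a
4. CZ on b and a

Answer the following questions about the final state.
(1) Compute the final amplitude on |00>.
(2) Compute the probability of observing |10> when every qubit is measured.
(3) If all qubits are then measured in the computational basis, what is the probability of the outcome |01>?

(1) |00> carries amplitude sqrt(2)/2 in the final state.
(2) Outcome |10> occurs with probability 1/2.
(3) Outcome |01> occurs with probability 0.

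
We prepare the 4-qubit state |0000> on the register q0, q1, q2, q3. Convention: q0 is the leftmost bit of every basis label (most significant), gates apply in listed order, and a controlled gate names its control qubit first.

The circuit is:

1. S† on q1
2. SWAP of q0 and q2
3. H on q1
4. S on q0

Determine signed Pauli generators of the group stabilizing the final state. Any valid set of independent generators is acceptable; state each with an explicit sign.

The stabilizer group can be generated by +IXII, +ZIII, +IIZI, +IIIZ, among other valid generating sets.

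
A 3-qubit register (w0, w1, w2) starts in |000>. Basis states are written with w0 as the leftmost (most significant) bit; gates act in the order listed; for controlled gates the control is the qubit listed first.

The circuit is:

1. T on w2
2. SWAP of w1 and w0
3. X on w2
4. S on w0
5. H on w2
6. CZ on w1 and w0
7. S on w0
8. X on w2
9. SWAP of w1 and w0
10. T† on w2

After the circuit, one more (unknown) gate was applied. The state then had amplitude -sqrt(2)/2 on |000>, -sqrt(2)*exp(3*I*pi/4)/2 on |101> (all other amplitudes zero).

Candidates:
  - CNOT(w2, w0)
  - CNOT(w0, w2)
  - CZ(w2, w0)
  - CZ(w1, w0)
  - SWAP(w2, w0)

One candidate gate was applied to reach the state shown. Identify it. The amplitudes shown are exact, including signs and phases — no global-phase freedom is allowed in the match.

The applied gate was CNOT(w2, w0).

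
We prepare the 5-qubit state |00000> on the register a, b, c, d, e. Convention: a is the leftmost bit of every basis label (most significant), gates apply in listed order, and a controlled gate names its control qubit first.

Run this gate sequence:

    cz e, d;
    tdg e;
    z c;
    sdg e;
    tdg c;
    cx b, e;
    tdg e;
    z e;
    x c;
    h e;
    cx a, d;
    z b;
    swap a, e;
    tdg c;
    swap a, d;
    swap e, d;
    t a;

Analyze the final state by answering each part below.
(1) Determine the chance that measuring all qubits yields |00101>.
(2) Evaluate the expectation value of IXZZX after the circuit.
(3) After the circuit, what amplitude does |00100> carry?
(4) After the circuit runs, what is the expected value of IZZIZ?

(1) The probability of measuring |00101> is 1/2.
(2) In the final state, IXZZX has expectation 0.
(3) The amplitude on |00100> is -sqrt(2)*exp(3*I*pi/4)/2.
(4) The observable IZZIZ averages to 0.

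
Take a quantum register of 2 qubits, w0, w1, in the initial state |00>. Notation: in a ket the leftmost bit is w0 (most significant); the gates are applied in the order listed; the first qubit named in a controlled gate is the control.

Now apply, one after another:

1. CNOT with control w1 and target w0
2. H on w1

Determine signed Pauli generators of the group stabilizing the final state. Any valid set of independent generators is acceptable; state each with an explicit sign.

The final state is stabilized by the group generated by +IX, +ZI; other independent generating sets are equally valid.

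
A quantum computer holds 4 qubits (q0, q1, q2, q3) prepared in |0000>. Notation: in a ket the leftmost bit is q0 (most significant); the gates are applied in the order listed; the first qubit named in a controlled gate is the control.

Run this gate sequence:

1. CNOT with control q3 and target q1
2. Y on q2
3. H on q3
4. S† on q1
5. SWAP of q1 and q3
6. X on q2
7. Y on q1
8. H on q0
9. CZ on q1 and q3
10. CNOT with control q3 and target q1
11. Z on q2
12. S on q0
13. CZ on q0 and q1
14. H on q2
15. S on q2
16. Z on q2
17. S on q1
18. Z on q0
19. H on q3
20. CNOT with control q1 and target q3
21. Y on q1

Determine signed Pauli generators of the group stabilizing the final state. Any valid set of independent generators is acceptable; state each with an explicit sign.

The final state is stabilized by the group generated by +YZII, -ZYII, -IIYI, +IIIX; other independent generating sets are equally valid.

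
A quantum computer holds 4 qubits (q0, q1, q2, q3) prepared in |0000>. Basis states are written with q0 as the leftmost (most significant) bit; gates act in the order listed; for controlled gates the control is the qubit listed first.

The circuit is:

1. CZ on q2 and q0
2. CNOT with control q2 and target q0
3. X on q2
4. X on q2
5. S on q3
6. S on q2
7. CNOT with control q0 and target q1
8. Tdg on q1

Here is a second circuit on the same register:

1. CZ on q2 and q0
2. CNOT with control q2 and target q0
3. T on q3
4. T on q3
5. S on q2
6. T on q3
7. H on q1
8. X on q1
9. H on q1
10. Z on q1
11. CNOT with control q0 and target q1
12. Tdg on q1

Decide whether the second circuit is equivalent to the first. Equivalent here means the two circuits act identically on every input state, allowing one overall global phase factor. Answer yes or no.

No: there is an input state on which the two circuits produce genuinely different outputs (not merely differing by a phase).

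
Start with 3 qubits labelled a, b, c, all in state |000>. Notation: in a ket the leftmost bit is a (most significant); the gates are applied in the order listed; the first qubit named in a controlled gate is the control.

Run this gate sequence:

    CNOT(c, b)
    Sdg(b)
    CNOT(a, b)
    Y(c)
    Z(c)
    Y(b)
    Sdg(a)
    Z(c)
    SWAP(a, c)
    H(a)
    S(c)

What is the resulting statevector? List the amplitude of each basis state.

The resulting statevector has amplitude -sqrt(2)/2 on |010>, sqrt(2)/2 on |110>, and 0 on every other basis state.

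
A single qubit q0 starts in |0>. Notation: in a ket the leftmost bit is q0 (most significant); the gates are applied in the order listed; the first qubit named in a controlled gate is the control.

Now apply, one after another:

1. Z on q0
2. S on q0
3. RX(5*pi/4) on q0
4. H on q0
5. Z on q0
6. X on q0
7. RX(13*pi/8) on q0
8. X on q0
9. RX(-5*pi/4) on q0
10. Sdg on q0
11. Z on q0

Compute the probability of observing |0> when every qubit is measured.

Outcome |0> occurs with probability sin(3*pi/16)**2/4 + sqrt(2)*sqrt(1/2 - sqrt(2)/4)*sqrt(sqrt(2)/4 + 1/2)*sin(3*pi/16)*cos(3*pi/16) + 3*cos(3*pi/16)**2/4.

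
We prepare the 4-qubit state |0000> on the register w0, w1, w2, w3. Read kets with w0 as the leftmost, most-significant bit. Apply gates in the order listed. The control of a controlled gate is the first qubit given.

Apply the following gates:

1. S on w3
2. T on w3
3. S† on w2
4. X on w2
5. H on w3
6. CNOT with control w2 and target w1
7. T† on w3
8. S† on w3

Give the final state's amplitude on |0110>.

The final state's coefficient on |0110> equals sqrt(2)/2.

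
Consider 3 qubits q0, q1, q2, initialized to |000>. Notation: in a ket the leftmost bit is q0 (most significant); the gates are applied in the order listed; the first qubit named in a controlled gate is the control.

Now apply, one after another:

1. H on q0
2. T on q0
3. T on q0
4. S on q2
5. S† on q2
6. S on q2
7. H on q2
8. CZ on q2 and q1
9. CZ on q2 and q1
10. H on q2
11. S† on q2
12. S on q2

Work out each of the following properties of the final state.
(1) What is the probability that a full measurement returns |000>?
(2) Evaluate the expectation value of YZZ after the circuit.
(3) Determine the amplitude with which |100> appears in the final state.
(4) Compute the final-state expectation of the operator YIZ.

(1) The probability of measuring |000> is 1/2. Key observation: steps 5-12 multiply out to the identity, so the circuit reduces to the remaining gates.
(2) The observable YZZ averages to 1.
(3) |100> carries amplitude sqrt(2)*I/2 in the final state.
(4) In the final state, YIZ has expectation 1.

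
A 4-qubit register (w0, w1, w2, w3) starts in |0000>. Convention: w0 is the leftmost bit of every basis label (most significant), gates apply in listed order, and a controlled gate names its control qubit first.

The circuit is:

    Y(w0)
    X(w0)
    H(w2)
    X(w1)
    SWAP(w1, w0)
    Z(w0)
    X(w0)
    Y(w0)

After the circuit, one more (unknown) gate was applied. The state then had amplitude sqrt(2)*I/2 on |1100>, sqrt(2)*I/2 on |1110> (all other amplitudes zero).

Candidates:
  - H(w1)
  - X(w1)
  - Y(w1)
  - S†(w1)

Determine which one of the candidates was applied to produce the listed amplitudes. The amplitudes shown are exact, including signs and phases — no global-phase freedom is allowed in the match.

The unique candidate consistent with the amplitudes is Y(w1).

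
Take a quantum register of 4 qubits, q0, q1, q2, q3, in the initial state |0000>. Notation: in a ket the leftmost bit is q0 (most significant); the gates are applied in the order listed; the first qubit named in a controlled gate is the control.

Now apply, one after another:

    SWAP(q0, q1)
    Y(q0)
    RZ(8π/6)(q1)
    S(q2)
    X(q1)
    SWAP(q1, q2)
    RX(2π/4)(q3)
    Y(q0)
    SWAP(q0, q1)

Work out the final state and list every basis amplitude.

The resulting statevector has amplitude -sqrt(2)*exp(I*pi/3)/2 on |0010>, sqrt(2)*exp(5*I*pi/6)/2 on |0011>, and 0 on every other basis state.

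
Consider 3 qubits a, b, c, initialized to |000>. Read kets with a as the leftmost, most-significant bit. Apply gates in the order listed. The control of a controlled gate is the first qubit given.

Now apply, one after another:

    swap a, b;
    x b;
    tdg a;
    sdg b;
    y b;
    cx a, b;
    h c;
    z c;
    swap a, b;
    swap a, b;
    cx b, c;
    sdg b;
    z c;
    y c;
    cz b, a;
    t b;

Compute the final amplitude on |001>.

|001> carries amplitude -sqrt(2)*I/2 in the final state. Key observation: gates 9-10 undo each other exactly, leaving only the rest of the circuit to track.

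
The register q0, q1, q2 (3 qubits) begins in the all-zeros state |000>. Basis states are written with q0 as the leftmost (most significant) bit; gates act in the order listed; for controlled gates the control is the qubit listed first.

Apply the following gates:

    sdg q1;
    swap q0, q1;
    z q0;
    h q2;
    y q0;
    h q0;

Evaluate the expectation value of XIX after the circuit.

In the final state, XIX has expectation -1.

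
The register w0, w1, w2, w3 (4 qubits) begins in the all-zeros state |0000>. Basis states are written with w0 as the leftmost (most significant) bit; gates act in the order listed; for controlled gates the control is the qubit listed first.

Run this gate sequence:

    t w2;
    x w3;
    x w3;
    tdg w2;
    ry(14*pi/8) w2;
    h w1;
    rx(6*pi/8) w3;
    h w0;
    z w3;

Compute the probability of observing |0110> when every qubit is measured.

A full measurement returns |0110> with probability 3/32 - sqrt(2)/16. Key observation: gates 1-4 undo each other exactly, leaving only the rest of the circuit to track.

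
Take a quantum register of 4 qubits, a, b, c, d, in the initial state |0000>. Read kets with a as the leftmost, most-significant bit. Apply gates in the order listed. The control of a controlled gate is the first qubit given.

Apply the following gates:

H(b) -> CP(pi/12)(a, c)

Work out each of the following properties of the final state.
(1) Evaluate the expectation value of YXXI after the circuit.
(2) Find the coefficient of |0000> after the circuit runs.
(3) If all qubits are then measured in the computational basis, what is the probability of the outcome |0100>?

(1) In the final state, YXXI has expectation 0.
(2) |0000> carries amplitude sqrt(2)/2 in the final state.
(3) A full measurement returns |0100> with probability 1/2.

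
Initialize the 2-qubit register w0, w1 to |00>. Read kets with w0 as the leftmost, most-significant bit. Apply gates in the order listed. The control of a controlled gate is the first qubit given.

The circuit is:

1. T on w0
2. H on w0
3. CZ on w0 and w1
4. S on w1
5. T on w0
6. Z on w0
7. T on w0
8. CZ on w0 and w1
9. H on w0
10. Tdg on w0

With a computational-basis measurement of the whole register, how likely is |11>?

Outcome |11> occurs with probability 0.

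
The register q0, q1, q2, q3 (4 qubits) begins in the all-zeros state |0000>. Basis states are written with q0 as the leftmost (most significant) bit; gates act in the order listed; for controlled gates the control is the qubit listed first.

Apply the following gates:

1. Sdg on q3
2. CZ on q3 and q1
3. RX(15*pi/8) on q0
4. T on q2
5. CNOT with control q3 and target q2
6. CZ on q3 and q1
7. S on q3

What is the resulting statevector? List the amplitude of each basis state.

After the circuit, the state carries amplitude -cos(pi/16) on |0000>, -I*sin(pi/16) on |1000>, and 0 on every other basis state.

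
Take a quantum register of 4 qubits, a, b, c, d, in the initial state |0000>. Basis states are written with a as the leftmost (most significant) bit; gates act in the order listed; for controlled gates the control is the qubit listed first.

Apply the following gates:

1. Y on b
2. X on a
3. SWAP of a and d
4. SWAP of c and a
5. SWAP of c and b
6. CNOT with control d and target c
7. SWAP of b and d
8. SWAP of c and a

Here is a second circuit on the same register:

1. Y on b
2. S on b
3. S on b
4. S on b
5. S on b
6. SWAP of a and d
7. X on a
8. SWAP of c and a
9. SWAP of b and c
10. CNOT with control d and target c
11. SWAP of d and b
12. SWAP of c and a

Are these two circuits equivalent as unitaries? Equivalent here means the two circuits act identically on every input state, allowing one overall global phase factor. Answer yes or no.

No: there is an input state on which the two circuits produce genuinely different outputs (not merely differing by a phase).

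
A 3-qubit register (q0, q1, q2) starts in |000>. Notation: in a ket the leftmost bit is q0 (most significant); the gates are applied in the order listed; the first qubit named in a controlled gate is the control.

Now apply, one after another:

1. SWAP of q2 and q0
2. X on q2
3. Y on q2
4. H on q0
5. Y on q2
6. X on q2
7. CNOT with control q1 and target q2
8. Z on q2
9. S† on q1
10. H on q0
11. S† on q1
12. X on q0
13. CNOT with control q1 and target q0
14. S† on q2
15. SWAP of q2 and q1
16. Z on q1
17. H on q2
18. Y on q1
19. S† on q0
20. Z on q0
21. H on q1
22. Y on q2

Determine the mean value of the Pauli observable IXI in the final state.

In the final state, IXI has expectation -1.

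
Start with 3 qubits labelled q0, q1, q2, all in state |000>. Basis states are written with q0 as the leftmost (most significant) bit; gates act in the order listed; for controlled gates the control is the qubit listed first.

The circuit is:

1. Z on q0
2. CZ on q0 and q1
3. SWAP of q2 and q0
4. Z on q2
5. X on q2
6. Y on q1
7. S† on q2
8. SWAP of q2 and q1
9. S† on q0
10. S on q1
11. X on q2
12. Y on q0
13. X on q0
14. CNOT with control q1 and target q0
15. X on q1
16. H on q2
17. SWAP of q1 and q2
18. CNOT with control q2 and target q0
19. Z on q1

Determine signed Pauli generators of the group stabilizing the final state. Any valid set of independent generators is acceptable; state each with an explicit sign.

The stabilizer group can be generated by -IXI, -ZII, +IIZ, among other valid generating sets.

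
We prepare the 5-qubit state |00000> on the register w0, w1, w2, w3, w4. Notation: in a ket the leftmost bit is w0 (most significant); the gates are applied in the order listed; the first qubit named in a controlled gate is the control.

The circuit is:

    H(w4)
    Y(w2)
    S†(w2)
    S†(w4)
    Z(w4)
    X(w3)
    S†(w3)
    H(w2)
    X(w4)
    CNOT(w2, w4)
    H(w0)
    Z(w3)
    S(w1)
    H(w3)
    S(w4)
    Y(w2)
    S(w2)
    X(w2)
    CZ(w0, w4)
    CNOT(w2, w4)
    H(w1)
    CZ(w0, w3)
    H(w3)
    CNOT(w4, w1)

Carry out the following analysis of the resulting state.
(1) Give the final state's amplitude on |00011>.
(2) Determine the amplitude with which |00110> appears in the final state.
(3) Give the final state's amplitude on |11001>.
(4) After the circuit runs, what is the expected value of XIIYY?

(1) The final state's coefficient on |00011> equals 1/4.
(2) The final state's coefficient on |00110> equals 1/4.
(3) The final state's coefficient on |11001> equals -1/4.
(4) The expectation value of XIIYY is -1.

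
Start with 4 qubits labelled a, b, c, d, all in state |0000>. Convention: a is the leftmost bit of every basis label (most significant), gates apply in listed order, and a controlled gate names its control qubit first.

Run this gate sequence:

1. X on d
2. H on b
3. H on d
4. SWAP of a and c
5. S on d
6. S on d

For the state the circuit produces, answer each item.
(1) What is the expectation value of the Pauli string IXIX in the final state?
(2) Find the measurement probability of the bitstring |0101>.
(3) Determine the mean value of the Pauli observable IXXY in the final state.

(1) The expectation value of IXIX is 1.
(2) The probability of measuring |0101> is 1/4.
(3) The expectation value of IXXY is 0.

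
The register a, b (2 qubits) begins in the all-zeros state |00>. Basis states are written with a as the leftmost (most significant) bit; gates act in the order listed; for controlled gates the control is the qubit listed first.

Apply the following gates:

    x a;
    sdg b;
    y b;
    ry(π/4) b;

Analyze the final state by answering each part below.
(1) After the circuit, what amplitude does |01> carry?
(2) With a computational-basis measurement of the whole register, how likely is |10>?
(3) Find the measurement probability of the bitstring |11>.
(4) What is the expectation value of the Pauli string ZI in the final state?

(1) The final state's coefficient on |01> equals 0.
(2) Outcome |10> occurs with probability 1/2 - sqrt(2)/4.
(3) Outcome |11> occurs with probability sqrt(2)/4 + 1/2.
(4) The expectation value of ZI is -1.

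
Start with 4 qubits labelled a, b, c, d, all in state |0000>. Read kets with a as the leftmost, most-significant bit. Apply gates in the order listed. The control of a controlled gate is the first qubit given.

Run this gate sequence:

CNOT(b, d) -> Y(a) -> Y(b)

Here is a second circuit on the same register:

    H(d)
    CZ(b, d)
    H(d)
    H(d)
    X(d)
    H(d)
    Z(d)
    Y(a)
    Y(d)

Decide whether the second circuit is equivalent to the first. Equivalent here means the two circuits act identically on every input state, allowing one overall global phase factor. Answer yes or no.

No — the two circuits implement different unitaries, even allowing a global phase.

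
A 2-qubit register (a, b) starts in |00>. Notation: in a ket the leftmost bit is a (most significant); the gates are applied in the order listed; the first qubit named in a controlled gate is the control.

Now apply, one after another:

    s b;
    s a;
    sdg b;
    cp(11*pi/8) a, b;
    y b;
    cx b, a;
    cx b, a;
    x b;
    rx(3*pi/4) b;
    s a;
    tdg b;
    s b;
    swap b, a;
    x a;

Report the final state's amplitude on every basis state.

The resulting statevector has amplitude sqrt(sqrt(2) + 2)*exp(I*pi/4)/2 on |00>, 0 on |01>, I*sqrt(2 - sqrt(2))/2 on |10>, 0 on |11>.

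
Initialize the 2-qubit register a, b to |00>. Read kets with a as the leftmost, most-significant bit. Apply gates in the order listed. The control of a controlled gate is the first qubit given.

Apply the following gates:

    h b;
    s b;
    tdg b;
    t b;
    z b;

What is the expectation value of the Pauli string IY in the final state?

The expectation value of IY is -1.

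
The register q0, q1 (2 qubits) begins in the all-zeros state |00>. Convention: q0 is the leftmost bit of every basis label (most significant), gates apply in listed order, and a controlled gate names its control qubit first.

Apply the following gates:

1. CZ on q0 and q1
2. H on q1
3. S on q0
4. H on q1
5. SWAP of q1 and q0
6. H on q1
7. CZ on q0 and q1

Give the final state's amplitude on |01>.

|01> carries amplitude sqrt(2)/2 in the final state.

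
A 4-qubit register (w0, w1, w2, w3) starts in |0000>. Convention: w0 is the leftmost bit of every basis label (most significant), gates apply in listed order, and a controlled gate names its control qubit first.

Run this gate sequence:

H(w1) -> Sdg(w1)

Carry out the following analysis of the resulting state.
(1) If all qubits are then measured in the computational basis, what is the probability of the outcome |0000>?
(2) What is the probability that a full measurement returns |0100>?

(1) The probability of measuring |0000> is 1/2.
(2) A full measurement returns |0100> with probability 1/2.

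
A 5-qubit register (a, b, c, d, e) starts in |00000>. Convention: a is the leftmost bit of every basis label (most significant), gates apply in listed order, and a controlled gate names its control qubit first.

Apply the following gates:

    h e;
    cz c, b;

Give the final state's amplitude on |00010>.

|00010> carries amplitude 0 in the final state.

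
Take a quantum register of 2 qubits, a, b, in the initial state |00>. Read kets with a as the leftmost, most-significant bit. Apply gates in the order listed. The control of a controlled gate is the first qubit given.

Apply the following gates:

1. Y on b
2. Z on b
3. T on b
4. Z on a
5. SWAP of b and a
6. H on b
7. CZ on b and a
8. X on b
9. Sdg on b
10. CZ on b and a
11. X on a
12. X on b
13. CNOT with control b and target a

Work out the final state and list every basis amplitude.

The resulting statevector has amplitude sqrt(2)*exp(I*pi/4)/2 on |00>, 0 on |01>, 0 on |10>, sqrt(2)*exp(3*I*pi/4)/2 on |11>.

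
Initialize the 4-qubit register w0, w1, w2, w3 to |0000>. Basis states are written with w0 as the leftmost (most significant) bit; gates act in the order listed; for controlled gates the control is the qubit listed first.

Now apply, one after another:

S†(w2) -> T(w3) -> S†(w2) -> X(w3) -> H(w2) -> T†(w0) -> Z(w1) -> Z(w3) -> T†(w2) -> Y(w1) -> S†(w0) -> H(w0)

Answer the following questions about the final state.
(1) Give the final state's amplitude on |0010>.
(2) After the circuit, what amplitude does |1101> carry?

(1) The final state's coefficient on |0010> equals 0.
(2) The amplitude on |1101> is -I/2.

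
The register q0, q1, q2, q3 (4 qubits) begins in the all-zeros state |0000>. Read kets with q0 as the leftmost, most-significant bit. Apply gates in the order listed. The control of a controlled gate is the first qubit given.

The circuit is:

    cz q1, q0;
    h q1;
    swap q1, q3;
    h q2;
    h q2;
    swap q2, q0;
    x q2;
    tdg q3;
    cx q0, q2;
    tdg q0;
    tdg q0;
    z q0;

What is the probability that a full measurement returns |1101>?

Outcome |1101> occurs with probability 0.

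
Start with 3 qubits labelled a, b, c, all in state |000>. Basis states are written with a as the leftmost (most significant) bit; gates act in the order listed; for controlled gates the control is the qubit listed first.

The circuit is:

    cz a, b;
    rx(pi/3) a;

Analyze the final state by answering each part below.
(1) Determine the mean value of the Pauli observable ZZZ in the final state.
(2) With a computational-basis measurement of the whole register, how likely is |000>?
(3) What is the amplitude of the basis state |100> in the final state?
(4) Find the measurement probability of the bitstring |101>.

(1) The expectation value of ZZZ is 1/2.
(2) Outcome |000> occurs with probability 3/4.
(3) The amplitude on |100> is -I/2.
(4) A full measurement returns |101> with probability 0.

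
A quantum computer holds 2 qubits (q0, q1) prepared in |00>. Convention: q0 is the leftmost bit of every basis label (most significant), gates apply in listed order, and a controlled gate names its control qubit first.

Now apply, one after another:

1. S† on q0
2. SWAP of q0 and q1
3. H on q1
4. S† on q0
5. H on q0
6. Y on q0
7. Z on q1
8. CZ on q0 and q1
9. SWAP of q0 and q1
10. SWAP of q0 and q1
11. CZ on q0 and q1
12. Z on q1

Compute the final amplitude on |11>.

|11> carries amplitude I/2 in the final state.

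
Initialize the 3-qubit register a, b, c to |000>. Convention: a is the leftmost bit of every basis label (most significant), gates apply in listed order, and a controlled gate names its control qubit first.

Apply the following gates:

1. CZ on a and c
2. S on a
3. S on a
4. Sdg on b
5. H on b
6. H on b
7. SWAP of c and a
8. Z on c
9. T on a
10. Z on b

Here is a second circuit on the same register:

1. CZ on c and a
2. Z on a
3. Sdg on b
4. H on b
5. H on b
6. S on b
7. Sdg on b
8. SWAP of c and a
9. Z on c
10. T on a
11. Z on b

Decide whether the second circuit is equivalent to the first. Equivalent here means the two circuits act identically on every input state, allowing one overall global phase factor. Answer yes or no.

Yes: on every input state the two circuits agree up to one overall phase factor.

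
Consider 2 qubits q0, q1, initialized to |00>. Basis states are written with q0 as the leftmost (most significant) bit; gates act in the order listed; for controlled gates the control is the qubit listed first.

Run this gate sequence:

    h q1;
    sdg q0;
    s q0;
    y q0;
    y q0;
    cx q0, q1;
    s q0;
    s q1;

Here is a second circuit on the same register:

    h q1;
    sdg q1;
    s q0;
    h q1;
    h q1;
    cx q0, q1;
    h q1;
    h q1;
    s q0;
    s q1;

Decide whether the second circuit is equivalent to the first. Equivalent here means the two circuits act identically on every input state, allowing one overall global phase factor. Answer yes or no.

No, they are not equivalent — no single phase factor reconciles the two unitaries.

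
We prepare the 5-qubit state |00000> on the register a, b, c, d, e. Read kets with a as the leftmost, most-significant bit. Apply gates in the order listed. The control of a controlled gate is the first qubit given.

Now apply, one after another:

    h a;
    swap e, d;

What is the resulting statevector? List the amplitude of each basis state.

The resulting statevector has amplitude sqrt(2)/2 on |00000>, sqrt(2)/2 on |10000>, and 0 on every other basis state.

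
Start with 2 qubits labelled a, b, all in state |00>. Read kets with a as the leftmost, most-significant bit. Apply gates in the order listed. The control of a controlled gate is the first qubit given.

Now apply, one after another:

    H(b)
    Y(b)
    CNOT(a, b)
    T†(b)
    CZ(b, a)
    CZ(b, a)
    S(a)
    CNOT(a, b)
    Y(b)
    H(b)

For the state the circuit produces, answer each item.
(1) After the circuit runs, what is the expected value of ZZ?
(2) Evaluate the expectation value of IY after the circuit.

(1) The observable ZZ averages to sqrt(2)/2.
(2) The expectation value of IY is -sqrt(2)/2.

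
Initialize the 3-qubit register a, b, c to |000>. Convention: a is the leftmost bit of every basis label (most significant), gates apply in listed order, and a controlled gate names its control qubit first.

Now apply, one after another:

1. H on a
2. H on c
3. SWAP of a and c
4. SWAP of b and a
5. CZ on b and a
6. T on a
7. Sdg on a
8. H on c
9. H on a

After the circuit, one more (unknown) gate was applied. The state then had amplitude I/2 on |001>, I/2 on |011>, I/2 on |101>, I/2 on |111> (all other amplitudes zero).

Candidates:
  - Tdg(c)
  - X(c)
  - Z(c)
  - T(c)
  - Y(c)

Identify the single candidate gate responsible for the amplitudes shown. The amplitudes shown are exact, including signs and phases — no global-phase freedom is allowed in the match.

The unique candidate consistent with the amplitudes is Y(c).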